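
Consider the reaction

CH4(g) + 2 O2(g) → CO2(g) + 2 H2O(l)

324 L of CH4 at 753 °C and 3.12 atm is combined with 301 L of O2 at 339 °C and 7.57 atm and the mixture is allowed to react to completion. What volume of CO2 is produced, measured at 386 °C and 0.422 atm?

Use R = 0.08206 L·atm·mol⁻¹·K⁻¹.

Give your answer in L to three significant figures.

1540 L

n(CH4) = PV/RT = (3.12 × 324) / (0.08206 × 1026.15) = 12.00 mol
n(O2) = PV/RT = (7.57 × 301) / (0.08206 × 612.15) = 45.36 mol
For 12.00 mol CH4, stoichiometry requires (2/1) × 12.00 = 24.00 mol O2; 45.36 mol is available, so CH4 is limiting.
n(CO2) = (1/1) × 12.00 = 12.00 mol
V(CO2) = nRT/P = 12.00 × 0.08206 × 659.15 / 0.422 = 1538 L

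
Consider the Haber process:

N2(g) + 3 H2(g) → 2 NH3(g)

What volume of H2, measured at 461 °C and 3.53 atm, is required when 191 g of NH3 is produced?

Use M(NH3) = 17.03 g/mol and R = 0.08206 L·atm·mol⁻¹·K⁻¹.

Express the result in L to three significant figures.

287 L

n(NH3) = 191.0 / 17.03 = 11.22 mol
n(H2) = (3/2) × 11.22 = 16.83 mol
V = nRT/P = 16.83 × 0.08206 × 734.15 / 3.53 = 287.2 L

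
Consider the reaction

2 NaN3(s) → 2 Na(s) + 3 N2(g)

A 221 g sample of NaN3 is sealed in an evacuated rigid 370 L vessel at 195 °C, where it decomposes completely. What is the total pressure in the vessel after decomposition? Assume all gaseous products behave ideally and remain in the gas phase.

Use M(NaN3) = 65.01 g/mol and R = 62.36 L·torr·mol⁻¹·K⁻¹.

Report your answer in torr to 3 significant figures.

n(NaN3) = 221 / 65.01 = 3.399 mol
n(gas produced) = (3/2) × 3.399 = 5.098 mol
P = nRT/V = 5.098 × 62.36 × 468.15 / 370 = 402.2 torr

402 torr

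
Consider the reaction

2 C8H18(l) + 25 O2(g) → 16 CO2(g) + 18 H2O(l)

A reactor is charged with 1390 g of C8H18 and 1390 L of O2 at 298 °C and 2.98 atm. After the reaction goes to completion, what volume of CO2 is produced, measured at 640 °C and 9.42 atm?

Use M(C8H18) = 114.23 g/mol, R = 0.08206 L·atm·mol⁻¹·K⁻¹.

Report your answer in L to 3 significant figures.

450 L

n(C8H18) = 1390 / 114.23 = 12.17 mol
n(O2) = PV/RT = (2.98 × 1390) / (0.08206 × 571.15) = 88.38 mol
For 12.17 mol C8H18, stoichiometry requires (25/2) × 12.17 = 152.1 mol O2; 88.38 mol is available, so O2 is limiting.
n(CO2) = (16/25) × 88.38 = 56.56 mol
V(CO2) = nRT/P = 56.56 × 0.08206 × 913.15 / 9.42 = 449.9 L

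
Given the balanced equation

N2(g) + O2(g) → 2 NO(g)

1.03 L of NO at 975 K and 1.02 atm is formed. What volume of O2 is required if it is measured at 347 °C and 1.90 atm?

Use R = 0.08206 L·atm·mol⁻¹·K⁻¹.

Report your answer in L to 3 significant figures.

0.176 L

n(NO) = PV/RT = (1.02 × 1.03) / (0.08206 × 975) = 0.01313 mol
n(O2) = (1/2) × 0.01313 = 0.006565 mol
V = nRT/P = 0.006565 × 0.08206 × 620.15 / 1.90 = 0.1758 L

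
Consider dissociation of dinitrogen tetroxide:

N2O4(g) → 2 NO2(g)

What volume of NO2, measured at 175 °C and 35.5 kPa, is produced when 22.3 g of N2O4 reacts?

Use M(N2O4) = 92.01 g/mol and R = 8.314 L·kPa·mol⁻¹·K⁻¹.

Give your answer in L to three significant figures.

50.9 L

n(N2O4) = 22.30 / 92.01 = 0.2424 mol
n(NO2) = (2/1) × 0.2424 = 0.4848 mol
V = nRT/P = 0.4848 × 8.314 × 448.15 / 35.5 = 50.88 L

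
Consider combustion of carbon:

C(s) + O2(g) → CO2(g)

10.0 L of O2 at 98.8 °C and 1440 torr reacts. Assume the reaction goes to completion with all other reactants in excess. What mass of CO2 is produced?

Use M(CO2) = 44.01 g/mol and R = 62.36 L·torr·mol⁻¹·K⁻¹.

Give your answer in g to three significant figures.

n(O2) = PV/RT = (1440 × 10.0) / (62.36 × 371.95) = 0.6208 mol
n(CO2) = (1/1) × 0.6208 = 0.6208 mol
m(CO2) = 0.6208 × 44.01 = 27.32 g

27.3 g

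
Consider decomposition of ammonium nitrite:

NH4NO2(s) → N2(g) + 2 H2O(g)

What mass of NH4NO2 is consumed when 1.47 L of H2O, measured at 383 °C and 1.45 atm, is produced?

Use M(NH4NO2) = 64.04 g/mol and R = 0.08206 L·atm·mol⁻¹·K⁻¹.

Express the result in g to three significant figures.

n(H2O) = PV/RT = (1.45 × 1.47) / (0.08206 × 656.15) = 0.03959 mol
n(NH4NO2) = (1/2) × 0.03959 = 0.01980 mol
m(NH4NO2) = 0.01980 × 64.04 = 1.268 g

1.27 g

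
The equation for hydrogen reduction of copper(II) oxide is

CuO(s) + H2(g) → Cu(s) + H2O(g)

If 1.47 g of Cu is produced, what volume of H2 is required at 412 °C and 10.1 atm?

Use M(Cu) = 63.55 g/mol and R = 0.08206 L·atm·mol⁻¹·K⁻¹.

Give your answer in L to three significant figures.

0.129 L

n(Cu) = 1.470 / 63.55 = 0.02313 mol
n(H2) = (1/1) × 0.02313 = 0.02313 mol
V = nRT/P = 0.02313 × 0.08206 × 685.15 / 10.1 = 0.1288 L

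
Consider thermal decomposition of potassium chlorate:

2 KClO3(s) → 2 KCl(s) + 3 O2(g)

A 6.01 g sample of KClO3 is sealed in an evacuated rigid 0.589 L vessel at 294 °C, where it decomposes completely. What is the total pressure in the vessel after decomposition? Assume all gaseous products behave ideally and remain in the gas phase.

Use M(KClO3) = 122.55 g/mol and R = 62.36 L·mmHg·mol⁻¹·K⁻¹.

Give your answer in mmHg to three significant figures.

n(KClO3) = 6.01 / 122.55 = 0.04904 mol
n(gas produced) = (3/2) × 0.04904 = 0.07356 mol
P = nRT/V = 0.07356 × 62.36 × 567.15 / 0.589 = 4417 mmHg

4420 mmHg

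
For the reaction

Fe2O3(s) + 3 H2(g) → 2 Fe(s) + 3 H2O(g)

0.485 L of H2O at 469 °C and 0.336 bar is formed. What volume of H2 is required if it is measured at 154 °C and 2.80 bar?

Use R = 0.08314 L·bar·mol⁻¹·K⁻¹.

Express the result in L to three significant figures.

n(H2O) = PV/RT = (0.336 × 0.485) / (0.08314 × 742.15) = 0.002641 mol
n(H2) = (3/3) × 0.002641 = 0.002641 mol
V = nRT/P = 0.002641 × 0.08314 × 427.15 / 2.80 = 0.03350 L

0.0335 L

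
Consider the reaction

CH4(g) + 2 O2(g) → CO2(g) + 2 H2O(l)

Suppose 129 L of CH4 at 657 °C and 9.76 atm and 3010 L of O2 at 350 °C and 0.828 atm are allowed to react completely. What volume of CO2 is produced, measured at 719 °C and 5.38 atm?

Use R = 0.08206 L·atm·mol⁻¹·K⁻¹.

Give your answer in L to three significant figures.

n(CH4) = PV/RT = (9.76 × 129) / (0.08206 × 930.15) = 16.50 mol
n(O2) = PV/RT = (0.828 × 3010) / (0.08206 × 623.15) = 48.74 mol
For 16.50 mol CH4, stoichiometry requires (2/1) × 16.50 = 33.00 mol O2; 48.74 mol is available, so CH4 is limiting.
n(CO2) = (1/1) × 16.50 = 16.50 mol
V(CO2) = nRT/P = 16.50 × 0.08206 × 992.15 / 5.38 = 249.7 L

250 L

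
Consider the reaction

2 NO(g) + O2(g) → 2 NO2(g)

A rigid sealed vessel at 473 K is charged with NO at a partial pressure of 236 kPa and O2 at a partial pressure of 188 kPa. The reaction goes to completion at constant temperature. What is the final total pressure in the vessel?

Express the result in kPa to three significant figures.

306 kPa

At constant V, partial pressures at 473 K are proportional to moles, so apply stoichiometry directly to pressures.
P(O2) required for 236 kPa of NO = (1/2) × 236 = 118.0 kPa; available 188 kPa, so NO is limiting.
P(O2) remaining = 188 − (1/2) × 236 = 70.00 kPa
P(gaseous products) = (2)/2 × 236 = 236.0 kPa
P_total at 473 K = 70.00 + 236.0 = 306.0 kPa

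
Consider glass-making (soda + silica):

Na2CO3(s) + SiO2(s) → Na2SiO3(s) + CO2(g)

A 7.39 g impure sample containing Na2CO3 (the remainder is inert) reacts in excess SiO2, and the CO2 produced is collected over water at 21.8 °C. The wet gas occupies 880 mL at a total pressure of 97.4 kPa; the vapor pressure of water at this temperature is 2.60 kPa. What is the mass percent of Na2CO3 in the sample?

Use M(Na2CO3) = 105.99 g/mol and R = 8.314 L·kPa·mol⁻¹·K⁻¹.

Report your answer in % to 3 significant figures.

P(CO2) = 97.4 − 2.60 = 94.80 kPa
n(CO2) = PV/RT = (94.80 × 0.8800) / (8.314 × 294.95) = 0.03402 mol
n(Na2CO3) = (1/1) × 0.03402 = 0.03402 mol
m(Na2CO3) = 0.03402 × 105.99 = 3.606 g
%Na2CO3 = 3.606 / 7.39 × 100 = 48.80%

48.8 %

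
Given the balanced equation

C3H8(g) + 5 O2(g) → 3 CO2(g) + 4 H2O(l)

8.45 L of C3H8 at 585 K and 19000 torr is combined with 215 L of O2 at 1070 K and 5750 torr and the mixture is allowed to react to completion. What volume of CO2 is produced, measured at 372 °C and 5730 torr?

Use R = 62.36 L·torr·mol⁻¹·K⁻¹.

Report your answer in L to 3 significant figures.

n(C3H8) = PV/RT = (19000 × 8.45) / (62.36 × 585) = 4.401 mol
n(O2) = PV/RT = (5750 × 215) / (62.36 × 1070) = 18.53 mol
For 4.401 mol C3H8, stoichiometry requires (5/1) × 4.401 = 22.00 mol O2; 18.53 mol is available, so O2 is limiting.
n(CO2) = (3/5) × 18.53 = 11.12 mol
V(CO2) = nRT/P = 11.12 × 62.36 × 645.15 / 5730 = 78.08 L

78.1 L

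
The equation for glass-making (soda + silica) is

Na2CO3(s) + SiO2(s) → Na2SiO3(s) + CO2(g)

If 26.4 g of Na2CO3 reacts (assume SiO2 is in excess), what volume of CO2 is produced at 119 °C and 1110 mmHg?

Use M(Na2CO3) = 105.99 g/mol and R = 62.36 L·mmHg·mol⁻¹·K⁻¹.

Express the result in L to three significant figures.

n(Na2CO3) = 26.40 / 105.99 = 0.2491 mol
n(CO2) = (1/1) × 0.2491 = 0.2491 mol
V = nRT/P = 0.2491 × 62.36 × 392.15 / 1110 = 5.488 L

5.49 L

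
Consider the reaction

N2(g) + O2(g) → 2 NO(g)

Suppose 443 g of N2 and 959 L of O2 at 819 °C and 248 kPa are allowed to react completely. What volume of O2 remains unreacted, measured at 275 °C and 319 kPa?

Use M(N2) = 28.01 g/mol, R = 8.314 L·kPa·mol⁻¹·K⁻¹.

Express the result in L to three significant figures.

n(N2) = 443 / 28.01 = 15.82 mol
n(O2) = PV/RT = (248 × 959) / (8.314 × 1092.15) = 26.19 mol
For 15.82 mol N2, stoichiometry requires (1/1) × 15.82 = 15.82 mol O2; 26.19 mol is available, so N2 is limiting.
n(O2) consumed = (1/1) × 15.82 = 15.82 mol; remaining = 26.19 − 15.82 = 10.37 mol
V(O2) = nRT/P = 10.37 × 8.314 × 548.15 / 319 = 148.1 L

148 L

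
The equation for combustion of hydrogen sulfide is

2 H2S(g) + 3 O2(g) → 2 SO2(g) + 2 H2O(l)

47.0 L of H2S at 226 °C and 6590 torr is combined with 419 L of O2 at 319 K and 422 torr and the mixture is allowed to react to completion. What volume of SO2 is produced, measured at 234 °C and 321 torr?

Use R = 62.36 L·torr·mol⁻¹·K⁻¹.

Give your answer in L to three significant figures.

584 L

n(H2S) = PV/RT = (6590 × 47.0) / (62.36 × 499.15) = 9.951 mol
n(O2) = PV/RT = (422 × 419) / (62.36 × 319) = 8.889 mol
For 9.951 mol H2S, stoichiometry requires (3/2) × 9.951 = 14.93 mol O2; 8.889 mol is available, so O2 is limiting.
n(SO2) = (2/3) × 8.889 = 5.926 mol
V(SO2) = nRT/P = 5.926 × 62.36 × 507.15 / 321 = 583.8 L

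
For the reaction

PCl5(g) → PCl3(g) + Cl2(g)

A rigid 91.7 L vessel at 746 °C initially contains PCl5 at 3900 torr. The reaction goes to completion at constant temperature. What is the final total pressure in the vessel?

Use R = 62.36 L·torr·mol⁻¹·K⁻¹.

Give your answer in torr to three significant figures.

7800 torr

Rigid vessel, constant T ⇒ P scales with total gas moles (1 → 2).
P_final = (2/1) × 3900 = 7800 torr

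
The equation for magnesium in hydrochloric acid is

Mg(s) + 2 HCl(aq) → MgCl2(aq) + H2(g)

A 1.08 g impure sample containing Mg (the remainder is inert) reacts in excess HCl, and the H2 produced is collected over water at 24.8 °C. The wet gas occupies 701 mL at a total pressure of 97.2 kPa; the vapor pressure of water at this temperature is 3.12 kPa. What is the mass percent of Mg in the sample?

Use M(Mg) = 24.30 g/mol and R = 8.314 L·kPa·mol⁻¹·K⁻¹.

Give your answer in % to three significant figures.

P(H2) = 97.2 − 3.12 = 94.08 kPa
n(H2) = PV/RT = (94.08 × 0.7010) / (8.314 × 297.95) = 0.02662 mol
n(Mg) = (1/1) × 0.02662 = 0.02662 mol
m(Mg) = 0.02662 × 24.30 = 0.6469 g
%Mg = 0.6469 / 1.08 × 100 = 59.90%

59.9 %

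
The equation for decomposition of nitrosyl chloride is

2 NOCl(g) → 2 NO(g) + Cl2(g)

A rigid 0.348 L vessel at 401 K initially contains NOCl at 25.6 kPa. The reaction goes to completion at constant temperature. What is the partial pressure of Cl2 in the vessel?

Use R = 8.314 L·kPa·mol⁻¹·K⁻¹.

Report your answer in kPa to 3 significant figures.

n(NOCl)₀ = PV/RT = (25.6 × 0.348) / (8.314 × 401) = 0.002672 mol
n(Cl2) = (1/2) × 0.002672 = 0.001336 mol
P(Cl2) = nRT/V = 0.001336 × 8.314 × 401 / 0.348 = 12.80 kPa

12.8 kPa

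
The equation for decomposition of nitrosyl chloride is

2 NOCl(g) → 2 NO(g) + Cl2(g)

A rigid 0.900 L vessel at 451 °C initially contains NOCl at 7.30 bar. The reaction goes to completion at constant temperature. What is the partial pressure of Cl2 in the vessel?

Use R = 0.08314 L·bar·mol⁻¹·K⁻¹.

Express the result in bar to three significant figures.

3.65 bar

n(NOCl)₀ = PV/RT = (7.30 × 0.900) / (0.08314 × 724.15) = 0.1091 mol
n(Cl2) = (1/2) × 0.1091 = 0.05455 mol
P(Cl2) = nRT/V = 0.05455 × 0.08314 × 724.15 / 0.900 = 3.649 bar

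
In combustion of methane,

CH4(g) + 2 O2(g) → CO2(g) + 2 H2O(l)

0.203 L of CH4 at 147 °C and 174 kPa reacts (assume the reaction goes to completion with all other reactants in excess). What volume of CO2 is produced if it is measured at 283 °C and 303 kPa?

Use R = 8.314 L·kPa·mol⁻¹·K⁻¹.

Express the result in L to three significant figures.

0.154 L

n(CH4) = PV/RT = (174 × 0.203) / (8.314 × 420.15) = 0.01011 mol
n(CO2) = (1/1) × 0.01011 = 0.01011 mol
V = nRT/P = 0.01011 × 8.314 × 556.15 / 303 = 0.1543 L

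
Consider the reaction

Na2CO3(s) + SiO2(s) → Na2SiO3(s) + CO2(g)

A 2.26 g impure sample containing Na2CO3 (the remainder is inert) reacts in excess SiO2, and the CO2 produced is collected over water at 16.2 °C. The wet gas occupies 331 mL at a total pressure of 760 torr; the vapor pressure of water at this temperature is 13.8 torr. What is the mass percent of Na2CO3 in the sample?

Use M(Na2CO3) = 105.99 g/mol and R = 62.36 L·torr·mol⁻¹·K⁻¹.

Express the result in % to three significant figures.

P(CO2) = 760 − 13.8 = 746.2 torr
n(CO2) = PV/RT = (746.2 × 0.3310) / (62.36 × 289.35) = 0.01369 mol
n(Na2CO3) = (1/1) × 0.01369 = 0.01369 mol
m(Na2CO3) = 0.01369 × 105.99 = 1.451 g
%Na2CO3 = 1.451 / 2.26 × 100 = 64.20%

64.2 %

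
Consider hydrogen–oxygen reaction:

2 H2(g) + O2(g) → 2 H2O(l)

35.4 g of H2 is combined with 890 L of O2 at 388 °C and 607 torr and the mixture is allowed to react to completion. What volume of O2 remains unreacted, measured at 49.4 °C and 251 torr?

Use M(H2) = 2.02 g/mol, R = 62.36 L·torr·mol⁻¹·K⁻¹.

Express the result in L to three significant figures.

348 L

n(H2) = 35.4 / 2.02 = 17.52 mol
n(O2) = PV/RT = (607 × 890) / (62.36 × 661.15) = 13.10 mol
For 17.52 mol H2, stoichiometry requires (1/2) × 17.52 = 8.760 mol O2; 13.10 mol is available, so H2 is limiting.
n(O2) consumed = (1/2) × 17.52 = 8.760 mol; remaining = 13.10 − 8.760 = 4.340 mol
V(O2) = nRT/P = 4.340 × 62.36 × 322.55 / 251 = 347.8 L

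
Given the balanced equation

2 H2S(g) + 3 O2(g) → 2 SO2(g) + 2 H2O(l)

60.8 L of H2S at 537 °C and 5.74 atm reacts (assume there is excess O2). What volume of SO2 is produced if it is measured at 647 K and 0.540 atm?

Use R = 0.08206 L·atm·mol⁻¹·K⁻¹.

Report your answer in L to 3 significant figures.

516 L

n(H2S) = PV/RT = (5.74 × 60.8) / (0.08206 × 810.15) = 5.250 mol
n(SO2) = (2/2) × 5.250 = 5.250 mol
V = nRT/P = 5.250 × 0.08206 × 647 / 0.540 = 516.2 L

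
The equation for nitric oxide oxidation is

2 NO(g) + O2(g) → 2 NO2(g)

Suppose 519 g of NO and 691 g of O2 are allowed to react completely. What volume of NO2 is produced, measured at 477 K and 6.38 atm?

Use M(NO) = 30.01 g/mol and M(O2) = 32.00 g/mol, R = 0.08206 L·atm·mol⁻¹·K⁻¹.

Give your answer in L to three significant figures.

106 L

n(NO) = 519 / 30.01 = 17.29 mol
n(O2) = 691 / 32.00 = 21.59 mol
For 17.29 mol NO, stoichiometry requires (1/2) × 17.29 = 8.645 mol O2; 21.59 mol is available, so NO is limiting.
n(NO2) = (2/2) × 17.29 = 17.29 mol
V(NO2) = nRT/P = 17.29 × 0.08206 × 477 / 6.38 = 106.1 L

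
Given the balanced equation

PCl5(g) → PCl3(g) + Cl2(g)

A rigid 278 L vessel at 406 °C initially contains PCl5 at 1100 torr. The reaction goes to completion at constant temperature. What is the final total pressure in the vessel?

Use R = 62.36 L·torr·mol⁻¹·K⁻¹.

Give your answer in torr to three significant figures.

Since T and V are fixed, P_final/P_initial = n_final/n_initial = 2/1.
P_final = (2/1) × 1100 = 2200 torr

2200 torr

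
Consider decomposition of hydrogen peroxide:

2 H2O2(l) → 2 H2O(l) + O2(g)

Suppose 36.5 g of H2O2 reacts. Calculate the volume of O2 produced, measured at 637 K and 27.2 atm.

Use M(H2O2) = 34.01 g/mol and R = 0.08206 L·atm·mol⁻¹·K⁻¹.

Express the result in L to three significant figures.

n(H2O2) = 36.50 / 34.01 = 1.073 mol
n(O2) = (1/2) × 1.073 = 0.5365 mol
V = nRT/P = 0.5365 × 0.08206 × 637 / 27.2 = 1.031 L

1.03 L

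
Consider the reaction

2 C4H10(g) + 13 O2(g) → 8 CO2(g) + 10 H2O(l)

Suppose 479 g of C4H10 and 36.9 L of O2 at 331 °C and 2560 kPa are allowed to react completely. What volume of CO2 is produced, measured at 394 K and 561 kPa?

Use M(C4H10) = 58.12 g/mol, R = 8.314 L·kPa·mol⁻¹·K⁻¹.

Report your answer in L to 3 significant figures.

n(C4H10) = 479 / 58.12 = 8.242 mol
n(O2) = PV/RT = (2560 × 36.9) / (8.314 × 604.15) = 18.81 mol
For 8.242 mol C4H10, stoichiometry requires (13/2) × 8.242 = 53.57 mol O2; 18.81 mol is available, so O2 is limiting.
n(CO2) = (8/13) × 18.81 = 11.58 mol
V(CO2) = nRT/P = 11.58 × 8.314 × 394 / 561 = 67.62 L

67.6 L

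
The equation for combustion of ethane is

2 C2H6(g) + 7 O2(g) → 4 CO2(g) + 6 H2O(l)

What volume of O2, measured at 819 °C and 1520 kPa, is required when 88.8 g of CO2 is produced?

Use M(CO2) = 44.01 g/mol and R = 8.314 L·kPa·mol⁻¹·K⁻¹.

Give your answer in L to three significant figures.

21.1 L

n(CO2) = 88.80 / 44.01 = 2.018 mol
n(O2) = (7/4) × 2.018 = 3.531 mol
V = nRT/P = 3.531 × 8.314 × 1092.15 / 1520 = 21.09 L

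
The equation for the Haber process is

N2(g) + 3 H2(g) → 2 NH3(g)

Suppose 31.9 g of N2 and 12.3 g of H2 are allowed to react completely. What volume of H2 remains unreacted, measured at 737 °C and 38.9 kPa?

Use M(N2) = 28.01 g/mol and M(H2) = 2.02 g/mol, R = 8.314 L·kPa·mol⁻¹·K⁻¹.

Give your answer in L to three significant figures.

n(N2) = 31.9 / 28.01 = 1.139 mol
n(H2) = 12.3 / 2.02 = 6.089 mol
For 1.139 mol N2, stoichiometry requires (3/1) × 1.139 = 3.417 mol H2; 6.089 mol is available, so N2 is limiting.
n(H2) consumed = (3/1) × 1.139 = 3.417 mol; remaining = 6.089 − 3.417 = 2.672 mol
V(H2) = nRT/P = 2.672 × 8.314 × 1010.15 / 38.9 = 576.9 L

577 L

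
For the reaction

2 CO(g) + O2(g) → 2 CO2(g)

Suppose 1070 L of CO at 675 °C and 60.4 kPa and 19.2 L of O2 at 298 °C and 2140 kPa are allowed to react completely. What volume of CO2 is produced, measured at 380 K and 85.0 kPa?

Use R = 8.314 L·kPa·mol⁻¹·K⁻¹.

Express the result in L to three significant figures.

305 L

n(CO) = PV/RT = (60.4 × 1070) / (8.314 × 948.15) = 8.198 mol
n(O2) = PV/RT = (2140 × 19.2) / (8.314 × 571.15) = 8.653 mol
For 8.198 mol CO, stoichiometry requires (1/2) × 8.198 = 4.099 mol O2; 8.653 mol is available, so CO is limiting.
n(CO2) = (2/2) × 8.198 = 8.198 mol
V(CO2) = nRT/P = 8.198 × 8.314 × 380 / 85.0 = 304.7 L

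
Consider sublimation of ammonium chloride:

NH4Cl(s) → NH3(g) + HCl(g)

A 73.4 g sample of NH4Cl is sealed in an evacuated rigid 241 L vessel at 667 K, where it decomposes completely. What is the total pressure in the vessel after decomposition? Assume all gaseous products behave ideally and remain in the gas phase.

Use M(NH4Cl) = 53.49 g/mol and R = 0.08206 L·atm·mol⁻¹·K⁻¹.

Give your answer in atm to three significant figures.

0.623 atm

n(NH4Cl) = 73.4 / 53.49 = 1.372 mol
n(gas produced) = (2/1) × 1.372 = 2.744 mol
P = nRT/V = 2.744 × 0.08206 × 667 / 241 = 0.6232 atm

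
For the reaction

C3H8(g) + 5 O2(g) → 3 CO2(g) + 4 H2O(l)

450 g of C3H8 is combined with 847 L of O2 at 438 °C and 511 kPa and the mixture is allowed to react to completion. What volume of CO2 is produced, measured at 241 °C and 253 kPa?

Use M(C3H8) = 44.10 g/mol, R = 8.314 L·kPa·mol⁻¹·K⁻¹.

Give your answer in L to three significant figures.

n(C3H8) = 450 / 44.10 = 10.20 mol
n(O2) = PV/RT = (511 × 847) / (8.314 × 711.15) = 73.20 mol
For 10.20 mol C3H8, stoichiometry requires (5/1) × 10.20 = 51.00 mol O2; 73.20 mol is available, so C3H8 is limiting.
n(CO2) = (3/1) × 10.20 = 30.60 mol
V(CO2) = nRT/P = 30.60 × 8.314 × 514.15 / 253 = 517.0 L

517 L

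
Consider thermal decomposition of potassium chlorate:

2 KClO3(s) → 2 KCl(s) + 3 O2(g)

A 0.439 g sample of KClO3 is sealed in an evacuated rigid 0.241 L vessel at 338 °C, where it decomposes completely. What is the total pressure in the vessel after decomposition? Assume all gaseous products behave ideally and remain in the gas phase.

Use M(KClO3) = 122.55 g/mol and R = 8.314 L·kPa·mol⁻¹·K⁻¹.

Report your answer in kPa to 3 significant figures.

n(KClO3) = 0.439 / 122.55 = 0.003582 mol
n(gas produced) = (3/2) × 0.003582 = 0.005373 mol
P = nRT/V = 0.005373 × 8.314 × 611.15 / 0.241 = 113.3 kPa

113 kPa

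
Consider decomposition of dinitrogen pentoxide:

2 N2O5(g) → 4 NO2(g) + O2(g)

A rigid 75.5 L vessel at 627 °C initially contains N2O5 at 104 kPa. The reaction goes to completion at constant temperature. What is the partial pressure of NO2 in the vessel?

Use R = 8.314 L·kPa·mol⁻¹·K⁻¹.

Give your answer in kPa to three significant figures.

208 kPa

n(N2O5)₀ = PV/RT = (104 × 75.5) / (8.314 × 900.15) = 1.049 mol
n(NO2) = (4/2) × 1.049 = 2.098 mol
P(NO2) = nRT/V = 2.098 × 8.314 × 900.15 / 75.5 = 208.0 kPa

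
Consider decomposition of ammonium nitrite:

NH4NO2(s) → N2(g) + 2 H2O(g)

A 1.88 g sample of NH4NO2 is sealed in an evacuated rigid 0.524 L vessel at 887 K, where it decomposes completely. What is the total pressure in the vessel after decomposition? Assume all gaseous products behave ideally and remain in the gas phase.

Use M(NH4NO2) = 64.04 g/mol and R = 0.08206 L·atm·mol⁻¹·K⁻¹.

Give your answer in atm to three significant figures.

12.2 atm

n(NH4NO2) = 1.88 / 64.04 = 0.02936 mol
n(gas produced) = (3/1) × 0.02936 = 0.08808 mol
P = nRT/V = 0.08808 × 0.08206 × 887 / 0.524 = 12.23 atm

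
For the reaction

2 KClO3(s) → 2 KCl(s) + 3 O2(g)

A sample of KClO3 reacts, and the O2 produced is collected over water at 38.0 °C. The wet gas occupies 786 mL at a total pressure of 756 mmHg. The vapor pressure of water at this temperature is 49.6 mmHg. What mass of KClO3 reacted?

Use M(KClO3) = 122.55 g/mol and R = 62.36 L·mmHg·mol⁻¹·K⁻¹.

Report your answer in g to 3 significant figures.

P(O2) = 756 − 49.6 = 706.4 mmHg
n(O2) = PV/RT = (706.4 × 0.7860) / (62.36 × 311.15) = 0.02862 mol
n(KClO3) = (2/3) × 0.02862 = 0.01908 mol
m(KClO3) = 0.01908 × 122.55 = 2.338 g

2.34 g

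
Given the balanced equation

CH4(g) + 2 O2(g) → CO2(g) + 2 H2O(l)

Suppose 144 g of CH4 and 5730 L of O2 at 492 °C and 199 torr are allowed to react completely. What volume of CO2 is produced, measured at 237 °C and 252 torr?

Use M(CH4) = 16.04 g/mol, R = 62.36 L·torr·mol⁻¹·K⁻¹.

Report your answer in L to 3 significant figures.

1130 L

n(CH4) = 144 / 16.04 = 8.978 mol
n(O2) = PV/RT = (199 × 5730) / (62.36 × 765.15) = 23.90 mol
For 8.978 mol CH4, stoichiometry requires (2/1) × 8.978 = 17.96 mol O2; 23.90 mol is available, so CH4 is limiting.
n(CO2) = (1/1) × 8.978 = 8.978 mol
V(CO2) = nRT/P = 8.978 × 62.36 × 510.15 / 252 = 1133 L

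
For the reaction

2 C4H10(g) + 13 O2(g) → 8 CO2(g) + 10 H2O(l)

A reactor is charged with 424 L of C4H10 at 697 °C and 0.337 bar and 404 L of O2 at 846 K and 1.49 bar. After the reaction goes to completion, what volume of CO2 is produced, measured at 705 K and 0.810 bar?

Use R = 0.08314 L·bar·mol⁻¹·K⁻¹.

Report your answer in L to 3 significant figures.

n(C4H10) = PV/RT = (0.337 × 424) / (0.08314 × 970.15) = 1.772 mol
n(O2) = PV/RT = (1.49 × 404) / (0.08314 × 846) = 8.558 mol
For 1.772 mol C4H10, stoichiometry requires (13/2) × 1.772 = 11.52 mol O2; 8.558 mol is available, so O2 is limiting.
n(CO2) = (8/13) × 8.558 = 5.266 mol
V(CO2) = nRT/P = 5.266 × 0.08314 × 705 / 0.810 = 381.1 L

381 L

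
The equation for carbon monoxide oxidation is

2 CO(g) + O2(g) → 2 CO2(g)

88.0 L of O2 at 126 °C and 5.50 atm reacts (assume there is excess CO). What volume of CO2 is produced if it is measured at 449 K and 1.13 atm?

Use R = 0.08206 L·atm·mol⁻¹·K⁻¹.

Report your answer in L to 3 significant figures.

964 L

n(O2) = PV/RT = (5.50 × 88.0) / (0.08206 × 399.15) = 14.78 mol
n(CO2) = (2/1) × 14.78 = 29.56 mol
V = nRT/P = 29.56 × 0.08206 × 449 / 1.13 = 963.8 L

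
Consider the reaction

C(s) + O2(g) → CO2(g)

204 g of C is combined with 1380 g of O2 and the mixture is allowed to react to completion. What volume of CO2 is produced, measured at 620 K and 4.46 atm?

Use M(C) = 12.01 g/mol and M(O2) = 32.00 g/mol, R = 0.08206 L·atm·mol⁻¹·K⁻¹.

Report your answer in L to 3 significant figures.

n(C) = 204 / 12.01 = 16.99 mol
n(O2) = 1380 / 32.00 = 43.12 mol
For 16.99 mol C, stoichiometry requires (1/1) × 16.99 = 16.99 mol O2; 43.12 mol is available, so C is limiting.
n(CO2) = (1/1) × 16.99 = 16.99 mol
V(CO2) = nRT/P = 16.99 × 0.08206 × 620 / 4.46 = 193.8 L

194 L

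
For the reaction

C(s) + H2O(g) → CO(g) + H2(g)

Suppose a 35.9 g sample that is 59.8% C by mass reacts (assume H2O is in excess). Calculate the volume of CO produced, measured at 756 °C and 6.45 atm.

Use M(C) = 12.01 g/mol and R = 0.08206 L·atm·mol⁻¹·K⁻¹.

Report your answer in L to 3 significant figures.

mass of C = 35.9 × 59.8/100 = 21.47 g
n(C) = 21.47 / 12.01 = 1.788 mol
n(CO) = (1/1) × 1.788 = 1.788 mol
V = nRT/P = 1.788 × 0.08206 × 1029.15 / 6.45 = 23.41 L

23.4 L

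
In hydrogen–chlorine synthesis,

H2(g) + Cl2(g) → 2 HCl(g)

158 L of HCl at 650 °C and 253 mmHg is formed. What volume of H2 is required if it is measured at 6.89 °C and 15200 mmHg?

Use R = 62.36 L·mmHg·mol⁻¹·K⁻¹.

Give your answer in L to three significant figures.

n(HCl) = PV/RT = (253 × 158) / (62.36 × 923.15) = 0.6944 mol
n(H2) = (1/2) × 0.6944 = 0.3472 mol
V = nRT/P = 0.3472 × 62.36 × 280.04 / 15200 = 0.3989 L

0.399 L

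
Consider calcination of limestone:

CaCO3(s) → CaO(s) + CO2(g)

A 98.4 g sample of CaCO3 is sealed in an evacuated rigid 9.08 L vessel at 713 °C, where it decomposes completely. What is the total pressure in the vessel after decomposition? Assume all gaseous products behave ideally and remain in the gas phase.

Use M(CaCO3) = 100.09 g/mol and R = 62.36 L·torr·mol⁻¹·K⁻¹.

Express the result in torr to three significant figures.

n(CaCO3) = 98.4 / 100.09 = 0.9831 mol
n(gas produced) = (1/1) × 0.9831 = 0.9831 mol
P = nRT/V = 0.9831 × 62.36 × 986.15 / 9.08 = 6658 torr

6660 torr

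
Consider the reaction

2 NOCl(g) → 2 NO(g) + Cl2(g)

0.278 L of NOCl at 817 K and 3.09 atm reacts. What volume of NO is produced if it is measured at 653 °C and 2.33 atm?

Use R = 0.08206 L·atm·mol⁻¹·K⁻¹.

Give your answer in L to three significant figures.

0.418 L

n(NOCl) = PV/RT = (3.09 × 0.278) / (0.08206 × 817) = 0.01281 mol
n(NO) = (2/2) × 0.01281 = 0.01281 mol
V = nRT/P = 0.01281 × 0.08206 × 926.15 / 2.33 = 0.4178 L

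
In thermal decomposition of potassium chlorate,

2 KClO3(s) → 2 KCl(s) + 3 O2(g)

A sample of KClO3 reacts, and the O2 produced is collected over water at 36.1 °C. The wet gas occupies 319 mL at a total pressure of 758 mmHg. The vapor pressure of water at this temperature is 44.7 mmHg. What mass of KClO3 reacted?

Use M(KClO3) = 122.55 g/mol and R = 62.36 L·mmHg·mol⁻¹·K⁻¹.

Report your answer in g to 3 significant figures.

0.964 g

P(O2) = 758 − 44.7 = 713.3 mmHg
n(O2) = PV/RT = (713.3 × 0.3190) / (62.36 × 309.25) = 0.01180 mol
n(KClO3) = (2/3) × 0.01180 = 0.007867 mol
m(KClO3) = 0.007867 × 122.55 = 0.9641 g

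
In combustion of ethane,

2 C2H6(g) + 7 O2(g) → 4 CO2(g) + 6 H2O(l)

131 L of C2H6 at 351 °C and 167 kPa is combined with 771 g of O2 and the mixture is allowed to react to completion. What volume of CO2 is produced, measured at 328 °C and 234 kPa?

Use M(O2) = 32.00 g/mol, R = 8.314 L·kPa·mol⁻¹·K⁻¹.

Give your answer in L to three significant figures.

180 L

n(C2H6) = PV/RT = (167 × 131) / (8.314 × 624.15) = 4.216 mol
n(O2) = 771 / 32.00 = 24.09 mol
For 4.216 mol C2H6, stoichiometry requires (7/2) × 4.216 = 14.76 mol O2; 24.09 mol is available, so C2H6 is limiting.
n(CO2) = (4/2) × 4.216 = 8.432 mol
V(CO2) = nRT/P = 8.432 × 8.314 × 601.15 / 234 = 180.1 L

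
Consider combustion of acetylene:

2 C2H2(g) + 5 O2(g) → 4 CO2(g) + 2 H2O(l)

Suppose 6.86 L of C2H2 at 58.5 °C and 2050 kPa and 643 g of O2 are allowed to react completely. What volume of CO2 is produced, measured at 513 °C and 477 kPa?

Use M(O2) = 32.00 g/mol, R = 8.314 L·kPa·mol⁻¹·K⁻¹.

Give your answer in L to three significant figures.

140 L

n(C2H2) = PV/RT = (2050 × 6.86) / (8.314 × 331.65) = 5.100 mol
n(O2) = 643 / 32.00 = 20.09 mol
For 5.100 mol C2H2, stoichiometry requires (5/2) × 5.100 = 12.75 mol O2; 20.09 mol is available, so C2H2 is limiting.
n(CO2) = (4/2) × 5.100 = 10.20 mol
V(CO2) = nRT/P = 10.20 × 8.314 × 786.15 / 477 = 139.8 L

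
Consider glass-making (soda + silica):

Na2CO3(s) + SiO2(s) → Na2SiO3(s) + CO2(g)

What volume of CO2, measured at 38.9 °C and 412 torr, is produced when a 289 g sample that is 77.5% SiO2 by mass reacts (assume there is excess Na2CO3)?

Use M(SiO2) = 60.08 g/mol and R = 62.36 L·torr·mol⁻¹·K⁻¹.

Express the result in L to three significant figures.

mass of SiO2 = 289 × 77.5/100 = 224.0 g
n(SiO2) = 224.0 / 60.08 = 3.728 mol
n(CO2) = (1/1) × 3.728 = 3.728 mol
V = nRT/P = 3.728 × 62.36 × 312.05 / 412 = 176.1 L

176 L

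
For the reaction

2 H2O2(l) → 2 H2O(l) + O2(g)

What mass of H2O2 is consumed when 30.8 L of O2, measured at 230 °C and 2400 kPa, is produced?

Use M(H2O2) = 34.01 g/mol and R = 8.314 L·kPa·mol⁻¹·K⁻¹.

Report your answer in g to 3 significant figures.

1200 g

n(O2) = PV/RT = (2400 × 30.8) / (8.314 × 503.15) = 17.67 mol
n(H2O2) = (2/1) × 17.67 = 35.34 mol
m(H2O2) = 35.34 × 34.01 = 1202 g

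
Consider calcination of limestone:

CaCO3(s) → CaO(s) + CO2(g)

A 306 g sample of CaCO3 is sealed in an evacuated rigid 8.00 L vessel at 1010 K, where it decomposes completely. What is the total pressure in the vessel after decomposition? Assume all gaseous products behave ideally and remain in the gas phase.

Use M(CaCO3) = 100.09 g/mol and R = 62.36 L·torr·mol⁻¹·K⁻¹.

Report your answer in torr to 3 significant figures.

24100 torr

n(CaCO3) = 306 / 100.09 = 3.057 mol
n(gas produced) = (1/1) × 3.057 = 3.057 mol
P = nRT/V = 3.057 × 62.36 × 1010 / 8.00 = 24070 torr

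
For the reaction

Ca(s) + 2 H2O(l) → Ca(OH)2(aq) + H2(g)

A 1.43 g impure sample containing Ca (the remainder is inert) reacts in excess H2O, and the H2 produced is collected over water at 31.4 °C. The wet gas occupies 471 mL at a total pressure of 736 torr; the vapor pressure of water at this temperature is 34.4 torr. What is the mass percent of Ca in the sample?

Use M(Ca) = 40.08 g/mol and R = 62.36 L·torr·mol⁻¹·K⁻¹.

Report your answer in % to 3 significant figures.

P(H2) = 736 − 34.4 = 701.6 torr
n(H2) = PV/RT = (701.6 × 0.4710) / (62.36 × 304.55) = 0.01740 mol
n(Ca) = (1/1) × 0.01740 = 0.01740 mol
m(Ca) = 0.01740 × 40.08 = 0.6974 g
%Ca = 0.6974 / 1.43 × 100 = 48.77%

48.8 %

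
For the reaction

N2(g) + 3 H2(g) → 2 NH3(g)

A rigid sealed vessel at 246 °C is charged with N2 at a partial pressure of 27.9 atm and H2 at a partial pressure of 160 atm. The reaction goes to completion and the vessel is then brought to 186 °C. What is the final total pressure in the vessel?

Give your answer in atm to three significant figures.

117 atm

With V and T fixed, P_i ∝ n_i, so the mole ratios apply directly to partial pressures at 246 °C.
P(H2) required for 27.9 atm of N2 = (3/1) × 27.9 = 83.70 atm; available 160 atm, so N2 is limiting.
P(H2) remaining = 160 − (3/1) × 27.9 = 76.30 atm
P(gaseous products) = (2)/1 × 27.9 = 55.80 atm
P_total at 246 °C = 76.30 + 55.80 = 132.1 atm
Scaling to 186 °C: P = 132.1 × 459.15/519.15 = 116.8 atm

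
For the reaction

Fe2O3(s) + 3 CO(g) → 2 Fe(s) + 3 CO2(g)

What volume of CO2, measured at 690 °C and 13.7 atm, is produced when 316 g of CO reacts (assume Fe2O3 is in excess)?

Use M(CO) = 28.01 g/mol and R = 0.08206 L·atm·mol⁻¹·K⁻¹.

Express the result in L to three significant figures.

65.1 L

n(CO) = 316.0 / 28.01 = 11.28 mol
n(CO2) = (3/3) × 11.28 = 11.28 mol
V = nRT/P = 11.28 × 0.08206 × 963.15 / 13.7 = 65.07 L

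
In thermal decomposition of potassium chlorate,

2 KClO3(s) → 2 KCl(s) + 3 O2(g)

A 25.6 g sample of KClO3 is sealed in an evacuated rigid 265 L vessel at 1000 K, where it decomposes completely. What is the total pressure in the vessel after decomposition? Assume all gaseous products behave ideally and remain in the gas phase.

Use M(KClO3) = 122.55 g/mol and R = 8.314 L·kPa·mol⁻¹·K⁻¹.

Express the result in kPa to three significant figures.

n(KClO3) = 25.6 / 122.55 = 0.2089 mol
n(gas produced) = (3/2) × 0.2089 = 0.3134 mol
P = nRT/V = 0.3134 × 8.314 × 1000 / 265 = 9.832 kPa

9.83 kPa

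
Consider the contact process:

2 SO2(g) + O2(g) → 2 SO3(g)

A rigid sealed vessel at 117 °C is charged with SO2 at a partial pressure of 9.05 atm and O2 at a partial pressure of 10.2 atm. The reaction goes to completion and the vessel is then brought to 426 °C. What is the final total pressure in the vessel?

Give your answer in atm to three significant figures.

With V and T fixed, P_i ∝ n_i, so the mole ratios apply directly to partial pressures at 117 °C.
P(O2) required for 9.05 atm of SO2 = (1/2) × 9.05 = 4.525 atm; available 10.2 atm, so SO2 is limiting.
P(O2) remaining = 10.2 − (1/2) × 9.05 = 5.675 atm
P(gaseous products) = (2)/2 × 9.05 = 9.050 atm
P_total at 117 °C = 5.675 + 9.050 = 14.73 atm
Scaling to 426 °C: P = 14.73 × 699.15/390.15 = 26.40 atm

26.4 atm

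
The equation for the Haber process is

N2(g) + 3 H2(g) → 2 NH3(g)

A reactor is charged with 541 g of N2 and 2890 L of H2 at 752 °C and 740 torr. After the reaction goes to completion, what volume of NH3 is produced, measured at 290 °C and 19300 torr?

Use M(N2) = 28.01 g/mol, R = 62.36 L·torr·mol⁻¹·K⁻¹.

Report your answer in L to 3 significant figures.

40.6 L

n(N2) = 541 / 28.01 = 19.31 mol
n(H2) = PV/RT = (740 × 2890) / (62.36 × 1025.15) = 33.45 mol
For 19.31 mol N2, stoichiometry requires (3/1) × 19.31 = 57.93 mol H2; 33.45 mol is available, so H2 is limiting.
n(NH3) = (2/3) × 33.45 = 22.30 mol
V(NH3) = nRT/P = 22.30 × 62.36 × 563.15 / 19300 = 40.58 L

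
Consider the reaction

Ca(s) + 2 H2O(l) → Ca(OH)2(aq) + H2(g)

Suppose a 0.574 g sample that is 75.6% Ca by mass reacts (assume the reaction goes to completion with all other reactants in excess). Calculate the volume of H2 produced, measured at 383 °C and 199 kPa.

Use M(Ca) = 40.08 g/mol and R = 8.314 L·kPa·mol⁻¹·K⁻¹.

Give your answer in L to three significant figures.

mass of Ca = 0.574 × 75.6/100 = 0.4339 g
n(Ca) = 0.4339 / 40.08 = 0.01083 mol
n(H2) = (1/1) × 0.01083 = 0.01083 mol
V = nRT/P = 0.01083 × 8.314 × 656.15 / 199 = 0.2969 L

0.297 L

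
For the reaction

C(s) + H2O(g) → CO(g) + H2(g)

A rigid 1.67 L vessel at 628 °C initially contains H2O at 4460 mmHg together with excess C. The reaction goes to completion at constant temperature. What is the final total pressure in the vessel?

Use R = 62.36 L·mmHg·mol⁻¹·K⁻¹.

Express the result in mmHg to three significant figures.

Rigid vessel, constant T ⇒ P scales with total gas moles (1 → 2).
P_final = (2/1) × 4460 = 8920 mmHg

8920 mmHg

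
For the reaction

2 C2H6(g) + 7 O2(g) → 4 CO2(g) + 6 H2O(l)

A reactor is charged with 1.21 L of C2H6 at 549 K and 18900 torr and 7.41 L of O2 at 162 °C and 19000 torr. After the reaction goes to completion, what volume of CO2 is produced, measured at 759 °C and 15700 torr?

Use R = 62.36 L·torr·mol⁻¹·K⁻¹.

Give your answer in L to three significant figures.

n(C2H6) = PV/RT = (18900 × 1.21) / (62.36 × 549) = 0.6680 mol
n(O2) = PV/RT = (19000 × 7.41) / (62.36 × 435.15) = 5.188 mol
For 0.6680 mol C2H6, stoichiometry requires (7/2) × 0.6680 = 2.338 mol O2; 5.188 mol is available, so C2H6 is limiting.
n(CO2) = (4/2) × 0.6680 = 1.336 mol
V(CO2) = nRT/P = 1.336 × 62.36 × 1032.15 / 15700 = 5.477 L

5.48 L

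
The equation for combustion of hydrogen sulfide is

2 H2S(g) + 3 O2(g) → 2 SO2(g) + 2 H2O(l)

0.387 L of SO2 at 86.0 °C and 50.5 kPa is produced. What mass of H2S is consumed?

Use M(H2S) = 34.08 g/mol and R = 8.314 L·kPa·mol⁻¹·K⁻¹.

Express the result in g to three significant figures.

n(SO2) = PV/RT = (50.5 × 0.387) / (8.314 × 359.15) = 0.006545 mol
n(H2S) = (2/2) × 0.006545 = 0.006545 mol
m(H2S) = 0.006545 × 34.08 = 0.2231 g

0.223 g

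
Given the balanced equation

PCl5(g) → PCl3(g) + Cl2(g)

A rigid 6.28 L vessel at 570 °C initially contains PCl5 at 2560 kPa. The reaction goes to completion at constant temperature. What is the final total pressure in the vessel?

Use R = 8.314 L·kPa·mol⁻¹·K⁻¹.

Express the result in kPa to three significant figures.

5120 kPa

Rigid vessel, constant T ⇒ P scales with total gas moles (1 → 2).
P_final = (2/1) × 2560 = 5120 kPa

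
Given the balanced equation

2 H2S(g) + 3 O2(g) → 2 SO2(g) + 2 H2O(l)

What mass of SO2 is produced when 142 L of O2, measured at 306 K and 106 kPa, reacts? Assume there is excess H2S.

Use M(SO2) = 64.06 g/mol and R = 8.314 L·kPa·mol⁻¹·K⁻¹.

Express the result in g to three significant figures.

253 g

n(O2) = PV/RT = (106 × 142) / (8.314 × 306) = 5.916 mol
n(SO2) = (2/3) × 5.916 = 3.944 mol
m(SO2) = 3.944 × 64.06 = 252.7 g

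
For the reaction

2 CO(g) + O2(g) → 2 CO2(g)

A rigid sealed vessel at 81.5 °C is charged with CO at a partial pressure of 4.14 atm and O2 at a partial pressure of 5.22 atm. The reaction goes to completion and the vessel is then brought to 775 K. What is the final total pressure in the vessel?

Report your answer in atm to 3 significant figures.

With V and T fixed, P_i ∝ n_i, so the mole ratios apply directly to partial pressures at 81.5 °C.
P(O2) required for 4.14 atm of CO = (1/2) × 4.14 = 2.070 atm; available 5.22 atm, so CO is limiting.
P(O2) remaining = 5.22 − (1/2) × 4.14 = 3.150 atm
P(gaseous products) = (2)/2 × 4.14 = 4.140 atm
P_total at 81.5 °C = 3.150 + 4.140 = 7.290 atm
Scaling to 775 K: P = 7.290 × 775/354.65 = 15.93 atm

15.9 atm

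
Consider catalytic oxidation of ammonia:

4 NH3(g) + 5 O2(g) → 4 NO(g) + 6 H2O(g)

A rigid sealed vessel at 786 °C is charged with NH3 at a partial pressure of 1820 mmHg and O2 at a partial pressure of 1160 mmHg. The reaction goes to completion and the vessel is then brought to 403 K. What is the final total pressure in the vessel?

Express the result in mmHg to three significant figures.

With V and T fixed, P_i ∝ n_i, so the mole ratios apply directly to partial pressures at 786 °C.
P(O2) required for 1820 mmHg of NH3 = (5/4) × 1820 = 2275 mmHg; available 1160 mmHg, so O2 is limiting.
P(NH3) remaining = 1820 − (4/5) × 1160 = 892.0 mmHg
P(gaseous products) = (4+6)/5 × 1160 = 2320 mmHg
P_total at 786 °C = 892.0 + 2320 = 3212 mmHg
Scaling to 403 K: P = 3212 × 403/1059.15 = 1222 mmHg

1220 mmHg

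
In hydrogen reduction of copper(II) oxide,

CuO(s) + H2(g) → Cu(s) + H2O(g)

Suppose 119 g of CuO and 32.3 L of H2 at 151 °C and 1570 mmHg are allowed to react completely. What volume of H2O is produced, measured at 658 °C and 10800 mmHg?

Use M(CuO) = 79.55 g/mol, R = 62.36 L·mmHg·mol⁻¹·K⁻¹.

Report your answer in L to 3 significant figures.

n(CuO) = 119 / 79.55 = 1.496 mol
n(H2) = PV/RT = (1570 × 32.3) / (62.36 × 424.15) = 1.917 mol
For 1.496 mol CuO, stoichiometry requires (1/1) × 1.496 = 1.496 mol H2; 1.917 mol is available, so CuO is limiting.
n(H2O) = (1/1) × 1.496 = 1.496 mol
V(H2O) = nRT/P = 1.496 × 62.36 × 931.15 / 10800 = 8.043 L

8.04 L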